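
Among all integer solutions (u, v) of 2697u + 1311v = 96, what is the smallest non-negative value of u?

246

gcd(2697, 1311) = 3 (Euclid: 2697 = 2·1311 + 75; 1311 = 17·75 + 36; 75 = 2·36 + 3; 36 = 12·3 + 0), and 3 | 96.
Extended Euclid: 2697·(35) + 1311·(-72) = 3. Scale by 32: u₀ = 1120.
General solution u = u₀ + 437t; reducing mod 437 gives u = 246 (and v = -506).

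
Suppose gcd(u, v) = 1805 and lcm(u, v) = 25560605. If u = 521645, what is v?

88445

Using uv = gcd(u,v)·lcm(u,v) = 1805·25560605 = 46136892025, we get v = 46136892025/521645 = 88445.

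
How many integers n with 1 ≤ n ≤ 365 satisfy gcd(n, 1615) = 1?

Prime factors of 1615: 5, 17, 19. Count integers ≤ 365 divisible by none of them.
By inclusion–exclusion: 365 − ⌊365/5⌋ − ⌊365/17⌋ − ⌊365/19⌋ + ⌊365/85⌋ + ⌊365/95⌋ + ⌊365/323⌋ − ⌊365/1615⌋ = 260.

260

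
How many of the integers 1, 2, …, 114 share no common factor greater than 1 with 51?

72

Prime factors of 51: 3, 17. Count integers ≤ 114 divisible by none of them.
By inclusion–exclusion: 114 − ⌊114/3⌋ − ⌊114/17⌋ + ⌊114/51⌋ = 72.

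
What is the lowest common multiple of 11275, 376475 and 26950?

11275 = 5² · 11 · 41; 376475 = 5² · 11 · 37²; 26950 = 2 · 5² · 7² · 11
lcm takes max exponent of each prime: 2 · 5² · 7² · 11 · 37² · 41 = 1512676550

1512676550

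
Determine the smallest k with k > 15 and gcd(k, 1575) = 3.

24

1575 = 3·525. Any k with gcd(k, 1575) = 3 is a multiple of 3, say 3s, with s coprime to 525.
Need s > 15/3, so s ≥ 6. First s ≥ 6 with gcd(s, 525) = 1 is s = 8. Thus k = 3·8 = 24.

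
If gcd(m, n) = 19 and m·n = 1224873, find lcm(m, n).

64467

gcd·lcm = product, so lcm = 1224873/19 = 64467.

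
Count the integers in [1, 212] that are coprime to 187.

187 = 11·17. Inclusion–exclusion on these primes:
212 − ⌊212/11⌋ − ⌊212/17⌋ + ⌊212/187⌋ = 182

182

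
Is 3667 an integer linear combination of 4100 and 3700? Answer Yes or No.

No

gcd(4100, 3700): 4100 = 1·3700 + 400; 3700 = 9·400 + 100; 400 = 4·100 + 0 → 100
100 does not divide 3667, so a solution does not exist.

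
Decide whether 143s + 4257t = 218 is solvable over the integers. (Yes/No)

gcd(143, 4257): 4257 = 29·143 + 110; 143 = 1·110 + 33; 110 = 3·33 + 11; 33 = 3·11 + 0 → 11
11 does not divide 218, so a solution does not exist.

No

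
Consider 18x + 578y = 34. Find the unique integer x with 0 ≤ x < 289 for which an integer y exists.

gcd(18, 578) = 2 (Euclid: 578 = 32·18 + 2; 18 = 9·2 + 0), and 2 | 34.
Extended Euclid: 18·(-32) + 578·(1) = 2. Scale by 17: x₀ = -544.
General solution x = x₀ + 289t; reducing mod 289 gives x = 34 (and y = -1).

34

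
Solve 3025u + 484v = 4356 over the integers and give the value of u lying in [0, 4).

0

gcd(3025, 484) = 121 (Euclid: 3025 = 6·484 + 121; 484 = 4·121 + 0), and 121 | 4356.
Extended Euclid: 3025·(1) + 484·(-6) = 121. Scale by 36: u₀ = 36.
General solution u = u₀ + 4t; reducing mod 4 gives u = 0 (and v = 9).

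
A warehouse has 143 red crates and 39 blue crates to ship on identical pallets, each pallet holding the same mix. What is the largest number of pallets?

13

Euclid: 143 = 3·39 + 26; 39 = 1·26 + 13; 26 = 2·13 + 0. Last nonzero remainder: 13.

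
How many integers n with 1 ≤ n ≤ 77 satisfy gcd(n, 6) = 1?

26

Prime factors of 6: 2, 3. Count integers ≤ 77 divisible by none of them.
By inclusion–exclusion: 77 − ⌊77/2⌋ − ⌊77/3⌋ + ⌊77/6⌋ = 26.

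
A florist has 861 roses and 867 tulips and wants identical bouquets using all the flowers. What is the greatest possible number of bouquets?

861 = 3 · 7 · 41
867 = 3 · 17²
Common: 3 = 3

3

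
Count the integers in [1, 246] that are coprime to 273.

Prime factors of 273: 3, 7, 13. Count integers ≤ 246 divisible by none of them.
By inclusion–exclusion: 246 − ⌊246/3⌋ − ⌊246/7⌋ − ⌊246/13⌋ + ⌊246/21⌋ + ⌊246/39⌋ + ⌊246/91⌋ − ⌊246/273⌋ = 130.

130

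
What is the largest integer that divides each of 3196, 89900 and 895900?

4

gcd(3196, 89900): 89900 = 28·3196 + 412; 3196 = 7·412 + 312; 412 = 1·312 + 100; 312 = 3·100 + 12; 100 = 8·12 + 4; 12 = 3·4 + 0 → 4
gcd(4, 895900): 895900 = 223975·4 + 0 → 4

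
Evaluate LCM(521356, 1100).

13033900

gcd first: 521356 = 473·1100 + 1056; 1100 = 1·1056 + 44; 1056 = 24·44 + 0 → gcd = 44
lcm = 521356·1100/gcd = 573491600/44 = 13033900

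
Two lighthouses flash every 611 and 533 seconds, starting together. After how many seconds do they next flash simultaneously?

611 = 13 · 47; 533 = 13 · 41
max exponents: 13 · 41 · 47 = 25051

25051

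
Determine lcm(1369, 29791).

40783879

1369 = 37²; 29791 = 31³
max exponents: 31³ · 37² = 40783879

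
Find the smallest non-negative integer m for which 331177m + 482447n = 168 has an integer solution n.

Reduce mod 482447: 331177m ≡ 168 (mod 482447). With g = gcd(331177, 482447) = 7 dividing 168, divide through: 47311m ≡ 24 (mod 68921).
Since gcd(47311, 68921) = 1, m ≡ 24·(47311)⁻¹ ≡ 49766 (mod 68921). Smallest non-negative: 49766.

49766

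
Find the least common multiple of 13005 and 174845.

1573605

13005 = 3² · 5 · 17²; 174845 = 5 · 11² · 17²
max exponents: 3² · 5 · 11² · 17² = 1573605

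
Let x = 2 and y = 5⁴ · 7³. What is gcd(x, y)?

min exponent per shared prime: (none) = 1

1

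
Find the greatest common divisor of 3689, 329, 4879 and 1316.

7

gcd(3689, 329): 3689 = 11·329 + 70; 329 = 4·70 + 49; 70 = 1·49 + 21; 49 = 2·21 + 7; 21 = 3·7 + 0 → 7
gcd(7, 4879): 4879 = 697·7 + 0 → 7
gcd(7, 1316): 1316 = 188·7 + 0 → 7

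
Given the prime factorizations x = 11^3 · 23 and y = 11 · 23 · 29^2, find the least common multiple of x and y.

25745533

max exponent per prime: 11^3 · 23 · 29^2 = 25745533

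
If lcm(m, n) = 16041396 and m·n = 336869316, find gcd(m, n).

gcd·lcm = product, so gcd = 336869316/16041396 = 21.

21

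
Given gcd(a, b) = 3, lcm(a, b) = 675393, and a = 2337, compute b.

Using ab = gcd(a,b)·lcm(a,b) = 3·675393 = 2026179, we get b = 2026179/2337 = 867.

867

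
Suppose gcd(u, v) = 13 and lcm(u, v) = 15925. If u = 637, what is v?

u·v = gcd·lcm = 13·15925 = 207025, so v = 207025/637 = 325.

325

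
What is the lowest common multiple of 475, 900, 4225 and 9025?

54908100

475 = 5² · 19; 900 = 2² · 3² · 5²; 4225 = 5² · 13²; 9025 = 5² · 19²
lcm takes max exponent of each prime: 2² · 3² · 5² · 13² · 19² = 54908100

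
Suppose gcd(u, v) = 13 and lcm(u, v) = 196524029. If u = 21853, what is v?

116909

Using uv = gcd(u,v)·lcm(u,v) = 13·196524029 = 2554812377, we get v = 2554812377/21853 = 116909.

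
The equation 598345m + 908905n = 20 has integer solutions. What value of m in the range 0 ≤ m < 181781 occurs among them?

gcd(598345, 908905) = 5 (Euclid: 908905 = 1·598345 + 310560; 598345 = 1·310560 + 287785; 310560 = 1·287785 + 22775; 287785 = 12·22775 + 14485; 22775 = 1·14485 + 8290; 14485 = 1·8290 + 6195; 8290 = 1·6195 + 2095; 6195 = 2·2095 + 2005; 2095 = 1·2005 + 90; 2005 = 22·90 + 25; 90 = 3·25 + 15; 25 = 1·15 + 10; 15 = 1·10 + 5; 10 = 2·5 + 0), and 5 | 20.
Extended Euclid: 598345·(-70717) + 908905·(46554) = 5. Scale by 4: m₀ = -282868.
General solution m = m₀ + 181781t; reducing mod 181781 gives m = 80694 (and n = -53122).

80694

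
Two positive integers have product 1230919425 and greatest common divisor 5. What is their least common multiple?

246183885

gcd·lcm = product, so lcm = 1230919425/5 = 246183885.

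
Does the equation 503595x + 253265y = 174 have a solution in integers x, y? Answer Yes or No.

No

gcd(503595, 253265): 503595 = 1·253265 + 250330; 253265 = 1·250330 + 2935; 250330 = 85·2935 + 855; 2935 = 3·855 + 370; 855 = 2·370 + 115; 370 = 3·115 + 25; 115 = 4·25 + 15; 25 = 1·15 + 10; 15 = 1·10 + 5; 10 = 2·5 + 0 → 5
5 does not divide 174, so a solution does not exist.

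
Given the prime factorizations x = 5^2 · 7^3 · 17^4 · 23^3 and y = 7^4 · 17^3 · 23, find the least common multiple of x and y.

max exponent per prime: 5^2 · 7^4 · 17^4 · 23^3 = 60997405420175

60997405420175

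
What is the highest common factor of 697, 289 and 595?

17

697 = 17 · 41; 289 = 17²; 595 = 5 · 7 · 17
gcd takes min exponent of each prime: 17 = 17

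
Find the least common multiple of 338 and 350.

59150

338 = 2 · 13²; 350 = 2 · 5² · 7
max exponents: 2 · 5² · 7 · 13² = 59150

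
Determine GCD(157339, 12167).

157339 = 7² · 13² · 19
12167 = 23³
Common: 1 = 1

1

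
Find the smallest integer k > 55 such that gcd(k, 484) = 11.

77

gcd(k, 484) = 11 forces 11 | k; write k = 11s. Then gcd(11s, 11·44) = 11·gcd(s, 44), so need gcd(s, 44) = 1.
11s > 55 gives s ≥ 6. The least s ≥ 6 coprime to 44 is 7, so k = 11·7 = 77.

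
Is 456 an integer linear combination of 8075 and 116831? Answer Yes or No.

By Bézout, 8075s − 116831t = 456 has integer solutions iff gcd(8075, 116831) | 456.
Euclid: 116831 = 14·8075 + 3781; 8075 = 2·3781 + 513; 3781 = 7·513 + 190; 513 = 2·190 + 133; 190 = 1·133 + 57; 133 = 2·57 + 19; 57 = 3·19 + 0. gcd = 19; 456 mod 19 = 0. Yes.

Yes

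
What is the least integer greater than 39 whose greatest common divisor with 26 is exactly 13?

65

Multiples of 13 above 39: 13·4, 13·5, … . Need the cofactor coprime to 26/13 = 2.
Checking s = 4, 5, … the first with gcd(s, 2) = 1 is s = 5, giving 65.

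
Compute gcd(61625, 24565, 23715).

85

gcd(61625, 24565): 61625 = 2·24565 + 12495; 24565 = 1·12495 + 12070; 12495 = 1·12070 + 425; 12070 = 28·425 + 170; 425 = 2·170 + 85; 170 = 2·85 + 0 → 85
gcd(85, 23715): 23715 = 279·85 + 0 → 85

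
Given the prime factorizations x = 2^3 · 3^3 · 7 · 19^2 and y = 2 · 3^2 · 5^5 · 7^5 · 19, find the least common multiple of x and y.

max exponent per prime: 2^3 · 3^3 · 5^5 · 7^5 · 19^2 = 4095445725000

4095445725000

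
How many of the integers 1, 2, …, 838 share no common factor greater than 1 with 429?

429 = 3·11·13. Inclusion–exclusion on these primes:
838 − ⌊838/3⌋ − ⌊838/11⌋ − ⌊838/13⌋ + ⌊838/33⌋ + ⌊838/39⌋ + ⌊838/143⌋ − ⌊838/429⌋ = 469

469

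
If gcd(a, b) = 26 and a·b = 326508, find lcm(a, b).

12558

Since gcd(a,b)·lcm(a,b) = ab, lcm = 326508/26 = 12558.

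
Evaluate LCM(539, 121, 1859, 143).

1002001

539 = 7² · 11; 121 = 11²; 1859 = 11 · 13²; 143 = 11 · 13
lcm takes max exponent of each prime: 7² · 11² · 13² = 1002001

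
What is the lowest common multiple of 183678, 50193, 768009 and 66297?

13062270171716766

183678 = 2 · 3 · 11³ · 23; 50193 = 3³ · 11 · 13²; 768009 = 3 · 11 · 17 · 37²; 66297 = 3 · 7² · 11 · 41
lcm takes max exponent of each prime: 2 · 3³ · 7² · 11³ · 13² · 17 · 23 · 37² · 41 = 13062270171716766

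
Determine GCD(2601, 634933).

2601 = 3² · 17²
634933 = 13³ · 17²
Common: 17² = 289

289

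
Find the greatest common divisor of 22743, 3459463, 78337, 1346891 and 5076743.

22743 = 3² · 7 · 19²; 3459463 = 7 · 19² · 37²; 78337 = 7 · 19² · 31; 1346891 = 7 · 13 · 19² · 41; 5076743 = 7³ · 19² · 41
gcd takes min exponent of each prime: 7 · 19² = 2527

2527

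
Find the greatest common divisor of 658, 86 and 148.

658 = 2 · 7 · 47; 86 = 2 · 43; 148 = 2² · 37
gcd takes min exponent of each prime: 2 = 2

2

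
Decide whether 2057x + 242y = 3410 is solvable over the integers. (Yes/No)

No

gcd(2057, 242): 2057 = 8·242 + 121; 242 = 2·121 + 0 → 121
121 does not divide 3410, so a solution does not exist.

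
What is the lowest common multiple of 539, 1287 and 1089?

539 = 7² · 11; 1287 = 3² · 11 · 13; 1089 = 3² · 11²
lcm takes max exponent of each prime: 3² · 7² · 11² · 13 = 693693

693693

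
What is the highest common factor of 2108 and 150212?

Euclid: 150212 = 71·2108 + 544; 2108 = 3·544 + 476; 544 = 1·476 + 68; 476 = 7·68 + 0. Last nonzero remainder: 68.

68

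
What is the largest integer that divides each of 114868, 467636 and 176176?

52

gcd(114868, 467636): 467636 = 4·114868 + 8164; 114868 = 14·8164 + 572; 8164 = 14·572 + 156; 572 = 3·156 + 104; 156 = 1·104 + 52; 104 = 2·52 + 0 → 52
gcd(52, 176176): 176176 = 3388·52 + 0 → 52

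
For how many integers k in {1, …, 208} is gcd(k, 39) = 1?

39 = 3·13. Inclusion–exclusion on these primes:
208 − ⌊208/3⌋ − ⌊208/13⌋ + ⌊208/39⌋ = 128

128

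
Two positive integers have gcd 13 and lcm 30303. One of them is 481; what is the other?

819

Using ab = gcd(a,b)·lcm(a,b) = 13·30303 = 393939, we get b = 393939/481 = 819.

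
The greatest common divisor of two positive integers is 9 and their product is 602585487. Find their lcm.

66953943

For any two positive integers, gcd × lcm equals their product. Hence lcm = 602585487 / 9 = 66953943.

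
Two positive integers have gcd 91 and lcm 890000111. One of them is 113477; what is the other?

713713

Using pq = gcd(p,q)·lcm(p,q) = 91·890000111 = 80990010101, we get q = 80990010101/113477 = 713713.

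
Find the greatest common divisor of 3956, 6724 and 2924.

4

3956 = 2² · 23 · 43; 6724 = 2² · 41²; 2924 = 2² · 17 · 43
gcd takes min exponent of each prime: 2² = 4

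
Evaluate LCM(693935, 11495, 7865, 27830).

693935 = 5 · 11² · 31 · 37; 11495 = 5 · 11² · 19; 7865 = 5 · 11² · 13; 27830 = 2 · 5 · 11² · 23
lcm takes max exponent of each prime: 2 · 5 · 11² · 13 · 19 · 23 · 31 · 37 = 7884489470

7884489470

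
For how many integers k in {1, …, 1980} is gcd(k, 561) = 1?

561 = 3·11·17. Inclusion–exclusion on these primes:
1980 − ⌊1980/3⌋ − ⌊1980/11⌋ − ⌊1980/17⌋ + ⌊1980/33⌋ + ⌊1980/51⌋ + ⌊1980/187⌋ − ⌊1980/561⌋ = 1129

1129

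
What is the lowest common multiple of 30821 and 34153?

1263661

gcd first: 34153 = 1·30821 + 3332; 30821 = 9·3332 + 833; 3332 = 4·833 + 0 → gcd = 833
lcm = 30821·34153/gcd = 1052629613/833 = 1263661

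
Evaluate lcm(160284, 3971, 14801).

lcm(160284, 3971) = 160284·3971/gcd = 636487764/361 = 1763124
lcm(1763124, 14801) = 1763124·14801/gcd = 26095998324/361 = 72288084

72288084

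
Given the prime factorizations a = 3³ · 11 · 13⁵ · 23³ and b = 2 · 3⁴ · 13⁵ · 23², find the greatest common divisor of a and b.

5303177919

min exponent per shared prime: 3³ · 13⁵ · 23² = 5303177919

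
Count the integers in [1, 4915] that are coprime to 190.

190 = 2·5·19. Inclusion–exclusion on these primes:
4915 − ⌊4915/2⌋ − ⌊4915/5⌋ − ⌊4915/19⌋ + ⌊4915/10⌋ + ⌊4915/38⌋ + ⌊4915/95⌋ − ⌊4915/190⌋ = 1863

1863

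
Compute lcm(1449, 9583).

1983681

1449 = 3² · 7 · 23; 9583 = 7 · 37²
max exponents: 3² · 7 · 23 · 37² = 1983681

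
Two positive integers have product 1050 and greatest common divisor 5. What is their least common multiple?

For any two positive integers, gcd × lcm equals their product. Hence lcm = 1050 / 5 = 210.

210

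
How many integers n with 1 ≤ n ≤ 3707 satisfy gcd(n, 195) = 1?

195 = 3·5·13. Inclusion–exclusion on these primes:
3707 − ⌊3707/3⌋ − ⌊3707/5⌋ − ⌊3707/13⌋ + ⌊3707/15⌋ + ⌊3707/39⌋ + ⌊3707/65⌋ − ⌊3707/195⌋ = 1826

1826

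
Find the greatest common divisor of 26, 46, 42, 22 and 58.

26 = 2 · 13; 46 = 2 · 23; 42 = 2 · 3 · 7; 22 = 2 · 11; 58 = 2 · 29
gcd takes min exponent of each prime: 2 = 2

2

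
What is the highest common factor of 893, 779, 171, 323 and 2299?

19

893 = 19 · 47; 779 = 19 · 41; 171 = 3² · 19; 323 = 17 · 19; 2299 = 11² · 19
gcd takes min exponent of each prime: 19 = 19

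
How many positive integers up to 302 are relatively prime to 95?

230

Prime factors of 95: 5, 19. Count integers ≤ 302 divisible by none of them.
By inclusion–exclusion: 302 − ⌊302/5⌋ − ⌊302/19⌋ + ⌊302/95⌋ = 230.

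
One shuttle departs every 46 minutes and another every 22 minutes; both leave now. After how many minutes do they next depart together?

gcd first: 46 = 2·22 + 2; 22 = 11·2 + 0 → gcd = 2
lcm = 46·22/gcd = 1012/2 = 506

506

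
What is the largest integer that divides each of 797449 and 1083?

797449 = 19² · 47²
1083 = 3 · 19²
Common: 19² = 361

361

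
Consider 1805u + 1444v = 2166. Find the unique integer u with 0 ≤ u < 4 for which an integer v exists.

2

Reduce mod 1444: 1805u ≡ 2166 (mod 1444). With g = gcd(1805, 1444) = 361 dividing 2166, divide through: 5u ≡ 6 (mod 4).
Since gcd(5, 4) = 1, u ≡ 6·(5)⁻¹ ≡ 2 (mod 4). Smallest non-negative: 2.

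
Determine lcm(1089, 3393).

1089 = 3² · 11²; 3393 = 3² · 13 · 29
max exponents: 3² · 11² · 13 · 29 = 410553

410553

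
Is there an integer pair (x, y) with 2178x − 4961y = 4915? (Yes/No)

No

By Bézout, 2178x − 4961y = 4915 has integer solutions iff gcd(2178, 4961) | 4915.
Euclid: 4961 = 2·2178 + 605; 2178 = 3·605 + 363; 605 = 1·363 + 242; 363 = 1·242 + 121; 242 = 2·121 + 0. gcd = 121; 4915 mod 121 = 75. No.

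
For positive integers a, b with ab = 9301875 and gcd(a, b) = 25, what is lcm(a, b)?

372075

gcd·lcm = product, so lcm = 9301875/25 = 372075.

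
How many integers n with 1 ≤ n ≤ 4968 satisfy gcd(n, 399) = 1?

2690

Prime factors of 399: 3, 7, 19. Count integers ≤ 4968 divisible by none of them.
By inclusion–exclusion: 4968 − ⌊4968/3⌋ − ⌊4968/7⌋ − ⌊4968/19⌋ + ⌊4968/21⌋ + ⌊4968/57⌋ + ⌊4968/133⌋ − ⌊4968/399⌋ = 2690.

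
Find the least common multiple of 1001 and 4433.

gcd first: 4433 = 4·1001 + 429; 1001 = 2·429 + 143; 429 = 3·143 + 0 → gcd = 143
lcm = 1001·4433/gcd = 4437433/143 = 31031

31031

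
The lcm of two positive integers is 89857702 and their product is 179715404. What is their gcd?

2

gcd·lcm = product, so gcd = 179715404/89857702 = 2.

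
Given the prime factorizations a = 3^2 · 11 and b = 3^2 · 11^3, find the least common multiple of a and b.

11979

max exponent per prime: 3^2 · 11^3 = 11979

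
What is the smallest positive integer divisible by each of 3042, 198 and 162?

lcm(3042, 198) = 3042·198/gcd = 602316/18 = 33462
lcm(33462, 162) = 33462·162/gcd = 5420844/18 = 301158

301158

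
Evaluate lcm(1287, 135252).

gcd first: 135252 = 105·1287 + 117; 1287 = 11·117 + 0 → gcd = 117
lcm = 1287·135252/gcd = 174069324/117 = 1487772

1487772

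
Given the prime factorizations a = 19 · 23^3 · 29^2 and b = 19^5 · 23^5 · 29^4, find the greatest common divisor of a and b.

min exponent per shared prime: 19 · 23^3 · 29^2 = 194416493

194416493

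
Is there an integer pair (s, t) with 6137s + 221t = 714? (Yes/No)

gcd(6137, 221): 6137 = 27·221 + 170; 221 = 1·170 + 51; 170 = 3·51 + 17; 51 = 3·17 + 0 → 17
17 divides 714, so a solution exists.

Yes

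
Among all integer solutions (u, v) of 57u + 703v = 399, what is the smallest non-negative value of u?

7

gcd(57, 703) = 19 (Euclid: 703 = 12·57 + 19; 57 = 3·19 + 0), and 19 | 399.
Extended Euclid: 57·(-12) + 703·(1) = 19. Scale by 21: u₀ = -252.
General solution u = u₀ + 37t; reducing mod 37 gives u = 7 (and v = 0).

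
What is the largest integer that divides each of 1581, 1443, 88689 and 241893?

3

1581 = 3 · 17 · 31; 1443 = 3 · 13 · 37; 88689 = 3 · 17 · 37 · 47; 241893 = 3³ · 17² · 31
gcd takes min exponent of each prime: 3 = 3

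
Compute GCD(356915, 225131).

356915 = 5 · 13 · 17² · 19
225131 = 17² · 19 · 41
Common: 17² · 19 = 5491

5491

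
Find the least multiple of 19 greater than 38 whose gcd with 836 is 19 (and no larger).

Multiples of 19 above 38: 19·3, 19·4, … . Need the cofactor coprime to 836/19 = 44.
Checking s = 3, 4, … the first with gcd(s, 44) = 1 is s = 3, giving 57.

57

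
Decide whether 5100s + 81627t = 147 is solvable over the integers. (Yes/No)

Yes

gcd(5100, 81627): 81627 = 16·5100 + 27; 5100 = 188·27 + 24; 27 = 1·24 + 3; 24 = 8·3 + 0 → 3
3 divides 147, so a solution exists.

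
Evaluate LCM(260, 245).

gcd first: 260 = 1·245 + 15; 245 = 16·15 + 5; 15 = 3·5 + 0 → gcd = 5
lcm = 260·245/gcd = 63700/5 = 12740

12740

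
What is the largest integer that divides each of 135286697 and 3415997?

2873

Euclid: 135286697 = 39·3415997 + 2062814; 3415997 = 1·2062814 + 1353183; 2062814 = 1·1353183 + 709631; 1353183 = 1·709631 + 643552; 709631 = 1·643552 + 66079; 643552 = 9·66079 + 48841; 66079 = 1·48841 + 17238; 48841 = 2·17238 + 14365; 17238 = 1·14365 + 2873; 14365 = 5·2873 + 0. Last nonzero remainder: 2873.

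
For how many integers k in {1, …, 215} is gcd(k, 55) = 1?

156

55 = 5·11. Inclusion–exclusion on these primes:
215 − ⌊215/5⌋ − ⌊215/11⌋ + ⌊215/55⌋ = 156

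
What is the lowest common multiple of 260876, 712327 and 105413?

300354104204

lcm(260876, 712327) = 260876·712327/gcd = 185829018452/847 = 219396716
lcm(219396716, 105413) = 219396716·105413/gcd = 23127266023708/77 = 300354104204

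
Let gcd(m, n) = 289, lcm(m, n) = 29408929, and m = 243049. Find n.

34969

m·n = gcd·lcm = 289·29408929 = 8499180481, so n = 8499180481/243049 = 34969.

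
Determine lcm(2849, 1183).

481481

gcd first: 2849 = 2·1183 + 483; 1183 = 2·483 + 217; 483 = 2·217 + 49; 217 = 4·49 + 21; 49 = 2·21 + 7; 21 = 3·7 + 0 → gcd = 7
lcm = 2849·1183/gcd = 3370367/7 = 481481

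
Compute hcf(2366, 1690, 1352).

gcd(2366, 1690): 2366 = 1·1690 + 676; 1690 = 2·676 + 338; 676 = 2·338 + 0 → 338
gcd(338, 1352): 1352 = 4·338 + 0 → 338

338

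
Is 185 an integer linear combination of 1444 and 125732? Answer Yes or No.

By Bézout, 1444m + 125732n = 185 has integer solutions iff gcd(1444, 125732) | 185.
Euclid: 125732 = 87·1444 + 104; 1444 = 13·104 + 92; 104 = 1·92 + 12; 92 = 7·12 + 8; 12 = 1·8 + 4; 8 = 2·4 + 0. gcd = 4; 185 mod 4 = 1. No.

No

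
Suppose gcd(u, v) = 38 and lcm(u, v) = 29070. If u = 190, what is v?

5814

Using uv = gcd(u,v)·lcm(u,v) = 38·29070 = 1104660, we get v = 1104660/190 = 5814.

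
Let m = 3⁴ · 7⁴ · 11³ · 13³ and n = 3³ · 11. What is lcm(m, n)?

568702701567

max exponent per prime: 3⁴ · 7⁴ · 11³ · 13³ = 568702701567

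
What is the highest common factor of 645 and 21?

645 = 3 · 5 · 43
21 = 3 · 7
Common: 3 = 3

3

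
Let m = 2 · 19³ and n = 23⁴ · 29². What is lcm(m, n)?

3228480282758

max exponent per prime: 2 · 19³ · 23⁴ · 29² = 3228480282758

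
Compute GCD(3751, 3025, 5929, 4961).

121

3751 = 11² · 31; 3025 = 5² · 11²; 5929 = 7² · 11²; 4961 = 11² · 41
gcd takes min exponent of each prime: 11² = 121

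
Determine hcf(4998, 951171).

3

Euclid: 951171 = 190·4998 + 1551; 4998 = 3·1551 + 345; 1551 = 4·345 + 171; 345 = 2·171 + 3; 171 = 57·3 + 0. Last nonzero remainder: 3.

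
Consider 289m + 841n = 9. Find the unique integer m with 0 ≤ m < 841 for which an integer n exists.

745

Euclid: 841 = 2·289 + 263; 289 = 1·263 + 26; 263 = 10·26 + 3; 26 = 8·3 + 2; 3 = 1·2 + 1; 2 = 2·1 + 0 → gcd = 1; 9 = 1·9.
Back-substitution yields 289·(-291) + 841·(100) = 1, so one solution is m = -291·9 = -2619, n = 100·9 = 900.
Solutions in m differ by 841/1 = 841; the one in [0, 841) is -2619 mod 841 = 745.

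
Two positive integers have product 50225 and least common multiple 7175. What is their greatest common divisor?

gcd·lcm = product, so gcd = 50225/7175 = 7.

7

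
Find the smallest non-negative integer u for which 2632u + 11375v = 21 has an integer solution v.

gcd(2632, 11375) = 7 (Euclid: 11375 = 4·2632 + 847; 2632 = 3·847 + 91; 847 = 9·91 + 28; 91 = 3·28 + 7; 28 = 4·7 + 0), and 7 | 21.
Extended Euclid: 2632·(376) + 11375·(-87) = 7. Scale by 3: u₀ = 1128.
General solution u = u₀ + 1625t; reducing mod 1625 gives u = 1128 (and v = -261).

1128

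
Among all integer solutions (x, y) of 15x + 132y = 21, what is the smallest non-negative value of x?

Reduce mod 132: 15x ≡ 21 (mod 132). With g = gcd(15, 132) = 3 dividing 21, divide through: 5x ≡ 7 (mod 44).
Since gcd(5, 44) = 1, x ≡ 7·(5)⁻¹ ≡ 19 (mod 44). Smallest non-negative: 19.

19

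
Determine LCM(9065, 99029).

gcd first: 99029 = 10·9065 + 8379; 9065 = 1·8379 + 686; 8379 = 12·686 + 147; 686 = 4·147 + 98; 147 = 1·98 + 49; 98 = 2·49 + 0 → gcd = 49
lcm = 9065·99029/gcd = 897697885/49 = 18320365

18320365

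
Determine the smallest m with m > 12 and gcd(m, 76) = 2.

76 = 2·38. Any m with gcd(m, 76) = 2 is a multiple of 2, say 2s, with s coprime to 38.
Need s > 12/2, so s ≥ 7. First s ≥ 7 with gcd(s, 38) = 1 is s = 7. Thus m = 2·7 = 14.

14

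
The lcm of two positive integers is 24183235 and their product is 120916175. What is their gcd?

5

gcd·lcm = product, so gcd = 120916175/24183235 = 5.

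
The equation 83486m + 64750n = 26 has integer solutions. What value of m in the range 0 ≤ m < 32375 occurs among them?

20891

Euclid: 83486 = 1·64750 + 18736; 64750 = 3·18736 + 8542; 18736 = 2·8542 + 1652; 8542 = 5·1652 + 282; 1652 = 5·282 + 242; 282 = 1·242 + 40; 242 = 6·40 + 2; 40 = 20·2 + 0 → gcd = 2; 26 = 2·13.
Back-substitution yields 83486·(1607) + 64750·(-2072) = 2, so one solution is m = 1607·13 = 20891, n = -2072·13 = -26936.
Solutions in m differ by 64750/2 = 32375; the one in [0, 32375) is 20891 mod 32375 = 20891.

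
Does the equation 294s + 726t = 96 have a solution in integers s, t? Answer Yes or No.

gcd(294, 726): 726 = 2·294 + 138; 294 = 2·138 + 18; 138 = 7·18 + 12; 18 = 1·12 + 6; 12 = 2·6 + 0 → 6
6 divides 96, so a solution exists.

Yes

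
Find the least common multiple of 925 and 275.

10175

gcd first: 925 = 3·275 + 100; 275 = 2·100 + 75; 100 = 1·75 + 25; 75 = 3·25 + 0 → gcd = 25
lcm = 925·275/gcd = 254375/25 = 10175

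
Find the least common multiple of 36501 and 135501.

1648640667

gcd first: 135501 = 3·36501 + 25998; 36501 = 1·25998 + 10503; 25998 = 2·10503 + 4992; 10503 = 2·4992 + 519; 4992 = 9·519 + 321; 519 = 1·321 + 198; 321 = 1·198 + 123; 198 = 1·123 + 75; 123 = 1·75 + 48; 75 = 1·48 + 27; 48 = 1·27 + 21; 27 = 1·21 + 6; 21 = 3·6 + 3; 6 = 2·3 + 0 → gcd = 3
lcm = 36501·135501/gcd = 4945922001/3 = 1648640667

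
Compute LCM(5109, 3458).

1358994

gcd first: 5109 = 1·3458 + 1651; 3458 = 2·1651 + 156; 1651 = 10·156 + 91; 156 = 1·91 + 65; 91 = 1·65 + 26; 65 = 2·26 + 13; 26 = 2·13 + 0 → gcd = 13
lcm = 5109·3458/gcd = 17666922/13 = 1358994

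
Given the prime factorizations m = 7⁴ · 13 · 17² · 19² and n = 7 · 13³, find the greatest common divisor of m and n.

min exponent per shared prime: 7 · 13 = 91

91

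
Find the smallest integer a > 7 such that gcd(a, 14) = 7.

21

gcd(a, 14) = 7 forces 7 | a; write a = 7s. Then gcd(7s, 7·2) = 7·gcd(s, 2), so need gcd(s, 2) = 1.
7s > 7 gives s ≥ 2. The least s ≥ 2 coprime to 2 is 3, so a = 7·3 = 21.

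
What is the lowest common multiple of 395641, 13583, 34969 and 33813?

263251212939

395641 = 17² · 37²; 13583 = 17² · 47; 34969 = 11² · 17²; 33813 = 3² · 13 · 17²
lcm takes max exponent of each prime: 3² · 11² · 13 · 17² · 37² · 47 = 263251212939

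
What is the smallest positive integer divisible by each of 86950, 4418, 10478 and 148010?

86950 = 2 · 5² · 37 · 47; 4418 = 2 · 47²; 10478 = 2 · 13² · 31; 148010 = 2 · 5 · 19² · 41
lcm takes max exponent of each prime: 2 · 5² · 13² · 19² · 31 · 37 · 41 · 47² = 316888808339350

316888808339350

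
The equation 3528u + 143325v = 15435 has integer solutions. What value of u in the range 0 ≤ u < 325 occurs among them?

Reduce mod 143325: 3528u ≡ 15435 (mod 143325). With g = gcd(3528, 143325) = 441 dividing 15435, divide through: 8u ≡ 35 (mod 325).
Since gcd(8, 325) = 1, u ≡ 35·(8)⁻¹ ≡ 45 (mod 325). Smallest non-negative: 45.

45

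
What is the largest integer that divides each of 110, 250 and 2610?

110 = 2 · 5 · 11; 250 = 2 · 5³; 2610 = 2 · 3² · 5 · 29
gcd takes min exponent of each prime: 2 · 5 = 10

10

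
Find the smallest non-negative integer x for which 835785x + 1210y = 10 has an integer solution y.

gcd(835785, 1210) = 5 (Euclid: 835785 = 690·1210 + 885; 1210 = 1·885 + 325; 885 = 2·325 + 235; 325 = 1·235 + 90; 235 = 2·90 + 55; 90 = 1·55 + 35; 55 = 1·35 + 20; 35 = 1·20 + 15; 20 = 1·15 + 5; 15 = 3·5 + 0), and 5 | 10.
Extended Euclid: 835785·(67) + 1210·(-46279) = 5. Scale by 2: x₀ = 134.
General solution x = x₀ + 242t; reducing mod 242 gives x = 134 (and y = -92558).

134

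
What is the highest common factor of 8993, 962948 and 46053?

17

gcd(8993, 962948): 962948 = 107·8993 + 697; 8993 = 12·697 + 629; 697 = 1·629 + 68; 629 = 9·68 + 17; 68 = 4·17 + 0 → 17
gcd(17, 46053): 46053 = 2709·17 + 0 → 17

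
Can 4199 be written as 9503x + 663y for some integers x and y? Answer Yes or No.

By Bézout, 9503x + 663y = 4199 has integer solutions iff gcd(9503, 663) | 4199.
Euclid: 9503 = 14·663 + 221; 663 = 3·221 + 0. gcd = 221; 4199 mod 221 = 0. Yes.

Yes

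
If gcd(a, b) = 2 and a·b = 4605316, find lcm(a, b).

2302658

Since gcd(a,b)·lcm(a,b) = ab, lcm = 4605316/2 = 2302658.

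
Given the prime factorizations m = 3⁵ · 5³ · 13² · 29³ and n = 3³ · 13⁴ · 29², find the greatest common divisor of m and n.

3837483

min exponent per shared prime: 3³ · 13² · 29² = 3837483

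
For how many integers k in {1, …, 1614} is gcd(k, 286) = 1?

286 = 2·11·13. Inclusion–exclusion on these primes:
1614 − ⌊1614/2⌋ − ⌊1614/11⌋ − ⌊1614/13⌋ + ⌊1614/22⌋ + ⌊1614/26⌋ + ⌊1614/143⌋ − ⌊1614/286⌋ = 678

678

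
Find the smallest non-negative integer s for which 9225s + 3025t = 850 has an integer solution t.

46

Euclid: 9225 = 3·3025 + 150; 3025 = 20·150 + 25; 150 = 6·25 + 0 → gcd = 25; 850 = 25·34.
Back-substitution yields 9225·(-20) + 3025·(61) = 25, so one solution is s = -20·34 = -680, t = 61·34 = 2074.
Solutions in s differ by 3025/25 = 121; the one in [0, 121) is -680 mod 121 = 46.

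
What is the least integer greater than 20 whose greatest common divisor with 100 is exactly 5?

Multiples of 5 above 20: 5·5, 5·6, … . Need the cofactor coprime to 100/5 = 20.
Checking s = 5, 6, … the first with gcd(s, 20) = 1 is s = 7, giving 35.

35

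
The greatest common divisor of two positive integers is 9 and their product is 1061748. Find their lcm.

117972

gcd·lcm = product, so lcm = 1061748/9 = 117972.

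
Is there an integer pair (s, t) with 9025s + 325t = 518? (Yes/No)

gcd(9025, 325): 9025 = 27·325 + 250; 325 = 1·250 + 75; 250 = 3·75 + 25; 75 = 3·25 + 0 → 25
25 does not divide 518, so a solution does not exist.

No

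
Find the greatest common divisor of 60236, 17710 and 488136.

22

gcd(60236, 17710): 60236 = 3·17710 + 7106; 17710 = 2·7106 + 3498; 7106 = 2·3498 + 110; 3498 = 31·110 + 88; 110 = 1·88 + 22; 88 = 4·22 + 0 → 22
gcd(22, 488136): 488136 = 22188·22 + 0 → 22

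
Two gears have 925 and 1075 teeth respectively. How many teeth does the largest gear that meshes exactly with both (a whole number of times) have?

925 = 5² · 37
1075 = 5² · 43
Common: 5² = 25

25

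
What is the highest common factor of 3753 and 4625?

Euclid: 4625 = 1·3753 + 872; 3753 = 4·872 + 265; 872 = 3·265 + 77; 265 = 3·77 + 34; 77 = 2·34 + 9; 34 = 3·9 + 7; 9 = 1·7 + 2; 7 = 3·2 + 1; 2 = 2·1 + 0. Last nonzero remainder: 1.

1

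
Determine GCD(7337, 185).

1

Euclid: 7337 = 39·185 + 122; 185 = 1·122 + 63; 122 = 1·63 + 59; 63 = 1·59 + 4; 59 = 14·4 + 3; 4 = 1·3 + 1; 3 = 3·1 + 0. Last nonzero remainder: 1.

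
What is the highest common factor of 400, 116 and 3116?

4

gcd(400, 116): 400 = 3·116 + 52; 116 = 2·52 + 12; 52 = 4·12 + 4; 12 = 3·4 + 0 → 4
gcd(4, 3116): 3116 = 779·4 + 0 → 4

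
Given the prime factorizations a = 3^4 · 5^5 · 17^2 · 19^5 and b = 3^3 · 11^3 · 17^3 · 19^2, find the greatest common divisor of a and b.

min exponent per shared prime: 3^3 · 17^2 · 19^2 = 2816883

2816883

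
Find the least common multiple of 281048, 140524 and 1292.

4777816

281048 = 2³ · 19 · 43²; 140524 = 2² · 19 · 43²; 1292 = 2² · 17 · 19
lcm takes max exponent of each prime: 2³ · 17 · 19 · 43² = 4777816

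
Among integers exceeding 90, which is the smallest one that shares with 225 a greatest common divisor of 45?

135

Multiples of 45 above 90: 45·3, 45·4, … . Need the cofactor coprime to 225/45 = 5.
Checking s = 3, 4, … the first with gcd(s, 5) = 1 is s = 3, giving 135.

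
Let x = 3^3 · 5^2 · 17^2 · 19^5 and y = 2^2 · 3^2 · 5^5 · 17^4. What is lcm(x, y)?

69797114295412500

max exponent per prime: 2^2 · 3^3 · 5^5 · 17^4 · 19^5 = 69797114295412500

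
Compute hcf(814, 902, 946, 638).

gcd(814, 902): 902 = 1·814 + 88; 814 = 9·88 + 22; 88 = 4·22 + 0 → 22
gcd(22, 946): 946 = 43·22 + 0 → 22
gcd(22, 638): 638 = 29·22 + 0 → 22

22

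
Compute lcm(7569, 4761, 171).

7569 = 3² · 29²; 4761 = 3² · 23²; 171 = 3² · 19
lcm takes max exponent of each prime: 3² · 19 · 23² · 29² = 76076019

76076019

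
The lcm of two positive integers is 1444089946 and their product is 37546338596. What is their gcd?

26

gcd·lcm = product, so gcd = 37546338596/1444089946 = 26.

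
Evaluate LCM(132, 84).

132 = 2² · 3 · 11; 84 = 2² · 3 · 7
max exponents: 2² · 3 · 7 · 11 = 924

924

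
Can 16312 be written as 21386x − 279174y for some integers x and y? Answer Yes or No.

By Bézout, 21386x − 279174y = 16312 has integer solutions iff gcd(21386, 279174) | 16312.
Euclid: 279174 = 13·21386 + 1156; 21386 = 18·1156 + 578; 1156 = 2·578 + 0. gcd = 578; 16312 mod 578 = 128. No.

No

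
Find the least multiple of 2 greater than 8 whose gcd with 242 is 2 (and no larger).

10

gcd(x, 242) = 2 forces 2 | x; write x = 2s. Then gcd(2s, 2·121) = 2·gcd(s, 121), so need gcd(s, 121) = 1.
2s > 8 gives s ≥ 5. The least s ≥ 5 coprime to 121 is 5, so x = 2·5 = 10.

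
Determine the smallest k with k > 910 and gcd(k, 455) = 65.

455 = 65·7. Any k with gcd(k, 455) = 65 is a multiple of 65, say 65s, with s coprime to 7.
Need s > 910/65, so s ≥ 15. First s ≥ 15 with gcd(s, 7) = 1 is s = 15. Thus k = 65·15 = 975.

975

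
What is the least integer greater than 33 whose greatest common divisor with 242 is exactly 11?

gcd(a, 242) = 11 forces 11 | a; write a = 11s. Then gcd(11s, 11·22) = 11·gcd(s, 22), so need gcd(s, 22) = 1.
11s > 33 gives s ≥ 4. The least s ≥ 4 coprime to 22 is 5, so a = 11·5 = 55.

55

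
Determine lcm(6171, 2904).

49368

6171 = 3 · 11² · 17; 2904 = 2³ · 3 · 11²
max exponents: 2³ · 3 · 11² · 17 = 49368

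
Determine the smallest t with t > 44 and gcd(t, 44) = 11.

55

gcd(t, 44) = 11 forces 11 | t; write t = 11s. Then gcd(11s, 11·4) = 11·gcd(s, 4), so need gcd(s, 4) = 1.
11s > 44 gives s ≥ 5. The least s ≥ 5 coprime to 4 is 5, so t = 11·5 = 55.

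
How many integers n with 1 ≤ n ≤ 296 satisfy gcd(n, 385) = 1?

185

385 = 5·7·11. Inclusion–exclusion on these primes:
296 − ⌊296/5⌋ − ⌊296/7⌋ − ⌊296/11⌋ + ⌊296/35⌋ + ⌊296/55⌋ + ⌊296/77⌋ − ⌊296/385⌋ = 185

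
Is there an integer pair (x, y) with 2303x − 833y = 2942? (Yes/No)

gcd(2303, 833): 2303 = 2·833 + 637; 833 = 1·637 + 196; 637 = 3·196 + 49; 196 = 4·49 + 0 → 49
49 does not divide 2942, so a solution does not exist.

No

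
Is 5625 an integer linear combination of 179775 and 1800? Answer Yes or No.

gcd(179775, 1800): 179775 = 99·1800 + 1575; 1800 = 1·1575 + 225; 1575 = 7·225 + 0 → 225
225 divides 5625, so a solution exists.

Yes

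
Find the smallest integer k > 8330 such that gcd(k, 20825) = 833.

gcd(k, 20825) = 833 forces 833 | k; write k = 833s. Then gcd(833s, 833·25) = 833·gcd(s, 25), so need gcd(s, 25) = 1.
833s > 8330 gives s ≥ 11. The least s ≥ 11 coprime to 25 is 11, so k = 833·11 = 9163.

9163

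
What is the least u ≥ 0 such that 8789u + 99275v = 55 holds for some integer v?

6845

gcd(8789, 99275) = 11 (Euclid: 99275 = 11·8789 + 2596; 8789 = 3·2596 + 1001; 2596 = 2·1001 + 594; 1001 = 1·594 + 407; 594 = 1·407 + 187; 407 = 2·187 + 33; 187 = 5·33 + 22; 33 = 1·22 + 11; 22 = 2·11 + 0), and 11 | 55.
Extended Euclid: 8789·(3174) + 99275·(-281) = 11. Scale by 5: u₀ = 15870.
General solution u = u₀ + 9025t; reducing mod 9025 gives u = 6845 (and v = -606).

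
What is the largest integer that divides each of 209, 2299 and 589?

gcd(209, 2299): 2299 = 11·209 + 0 → 209
gcd(209, 589): 589 = 2·209 + 171; 209 = 1·171 + 38; 171 = 4·38 + 19; 38 = 2·19 + 0 → 19

19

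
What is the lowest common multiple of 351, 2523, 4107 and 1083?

145886048919

lcm(351, 2523) = 351·2523/gcd = 885573/3 = 295191
lcm(295191, 4107) = 295191·4107/gcd = 1212349437/3 = 404116479
lcm(404116479, 1083) = 404116479·1083/gcd = 437658146757/3 = 145886048919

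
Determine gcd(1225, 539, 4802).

49

gcd(1225, 539): 1225 = 2·539 + 147; 539 = 3·147 + 98; 147 = 1·98 + 49; 98 = 2·49 + 0 → 49
gcd(49, 4802): 4802 = 98·49 + 0 → 49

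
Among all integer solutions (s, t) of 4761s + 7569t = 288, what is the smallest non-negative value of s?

Reduce mod 7569: 4761s ≡ 288 (mod 7569). With g = gcd(4761, 7569) = 9 dividing 288, divide through: 529s ≡ 32 (mod 841).
Since gcd(529, 841) = 1, s ≡ 32·(529)⁻¹ ≡ 539 (mod 841). Smallest non-negative: 539.

539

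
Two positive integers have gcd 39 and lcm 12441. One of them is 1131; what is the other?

429

Using uv = gcd(u,v)·lcm(u,v) = 39·12441 = 485199, we get v = 485199/1131 = 429.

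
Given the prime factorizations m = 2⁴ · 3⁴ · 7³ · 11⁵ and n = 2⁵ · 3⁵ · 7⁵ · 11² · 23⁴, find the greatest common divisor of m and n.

min exponent per shared prime: 2⁴ · 3⁴ · 7³ · 11² = 53787888

53787888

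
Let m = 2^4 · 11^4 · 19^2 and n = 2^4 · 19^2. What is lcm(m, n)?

84566416

max exponent per prime: 2^4 · 11^4 · 19^2 = 84566416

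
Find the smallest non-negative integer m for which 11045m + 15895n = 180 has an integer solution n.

Euclid: 15895 = 1·11045 + 4850; 11045 = 2·4850 + 1345; 4850 = 3·1345 + 815; 1345 = 1·815 + 530; 815 = 1·530 + 285; 530 = 1·285 + 245; 285 = 1·245 + 40; 245 = 6·40 + 5; 40 = 8·5 + 0 → gcd = 5; 180 = 5·36.
Back-substitution yields 11045·(390) + 15895·(-271) = 5, so one solution is m = 390·36 = 14040, n = -271·36 = -9756.
Solutions in m differ by 15895/5 = 3179; the one in [0, 3179) is 14040 mod 3179 = 1324.

1324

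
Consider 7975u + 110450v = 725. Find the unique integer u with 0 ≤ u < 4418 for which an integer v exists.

Reduce mod 110450: 7975u ≡ 725 (mod 110450). With g = gcd(7975, 110450) = 25 dividing 725, divide through: 319u ≡ 29 (mod 4418).
Since gcd(319, 4418) = 1, u ≡ 29·(319)⁻¹ ≡ 1205 (mod 4418). Smallest non-negative: 1205.

1205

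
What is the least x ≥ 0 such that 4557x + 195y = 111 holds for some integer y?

Euclid: 4557 = 23·195 + 72; 195 = 2·72 + 51; 72 = 1·51 + 21; 51 = 2·21 + 9; 21 = 2·9 + 3; 9 = 3·3 + 0 → gcd = 3; 111 = 3·37.
Back-substitution yields 4557·(19) + 195·(-444) = 3, so one solution is x = 19·37 = 703, y = -444·37 = -16428.
Solutions in x differ by 195/3 = 65; the one in [0, 65) is 703 mod 65 = 53.

53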